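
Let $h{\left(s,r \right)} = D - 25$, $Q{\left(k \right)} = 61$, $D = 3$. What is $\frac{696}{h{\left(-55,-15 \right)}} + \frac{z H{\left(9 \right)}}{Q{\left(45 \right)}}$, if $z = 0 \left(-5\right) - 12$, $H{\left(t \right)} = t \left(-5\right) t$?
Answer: $\frac{32232}{671} \approx 48.036$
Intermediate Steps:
$H{\left(t \right)} = - 5 t^{2}$ ($H{\left(t \right)} = - 5 t t = - 5 t^{2}$)
$h{\left(s,r \right)} = -22$ ($h{\left(s,r \right)} = 3 - 25 = -22$)
$z = -12$ ($z = 0 - 12 = -12$)
$\frac{696}{h{\left(-55,-15 \right)}} + \frac{z H{\left(9 \right)}}{Q{\left(45 \right)}} = \frac{696}{-22} + \frac{\left(-12\right) \left(- 5 \cdot 9^{2}\right)}{61} = 696 \left(- \frac{1}{22}\right) + - 12 \left(\left(-5\right) 81\right) \frac{1}{61} = - \frac{348}{11} + \left(-12\right) \left(-405\right) \frac{1}{61} = - \frac{348}{11} + 4860 \cdot \frac{1}{61} = - \frac{348}{11} + \frac{4860}{61} = \frac{32232}{671}$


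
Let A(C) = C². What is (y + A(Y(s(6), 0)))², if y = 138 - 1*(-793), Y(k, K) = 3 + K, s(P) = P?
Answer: 883600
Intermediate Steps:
y = 931 (y = 138 + 793 = 931)
(y + A(Y(s(6), 0)))² = (931 + (3 + 0)²)² = (931 + 3²)² = (931 + 9)² = 940² = 883600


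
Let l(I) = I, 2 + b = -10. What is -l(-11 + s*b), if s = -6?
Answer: -61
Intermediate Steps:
b = -12 (b = -2 - 10 = -12)
-l(-11 + s*b) = -(-11 - 6*(-12)) = -(-11 + 72) = -1*61 = -61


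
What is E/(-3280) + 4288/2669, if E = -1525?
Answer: 3626973/1750864 ≈ 2.0715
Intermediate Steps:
E/(-3280) + 4288/2669 = -1525/(-3280) + 4288/2669 = -1525*(-1/3280) + 4288*(1/2669) = 305/656 + 4288/2669 = 3626973/1750864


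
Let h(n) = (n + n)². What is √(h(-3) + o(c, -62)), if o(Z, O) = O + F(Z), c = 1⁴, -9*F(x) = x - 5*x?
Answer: I*√230/3 ≈ 5.0553*I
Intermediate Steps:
F(x) = 4*x/9 (F(x) = -(x - 5*x)/9 = -(-4)*x/9 = 4*x/9)
h(n) = 4*n² (h(n) = (2*n)² = 4*n²)
c = 1
o(Z, O) = O + 4*Z/9
√(h(-3) + o(c, -62)) = √(4*(-3)² + (-62 + (4/9)*1)) = √(4*9 + (-62 + 4/9)) = √(36 - 554/9) = √(-230/9) = I*√230/3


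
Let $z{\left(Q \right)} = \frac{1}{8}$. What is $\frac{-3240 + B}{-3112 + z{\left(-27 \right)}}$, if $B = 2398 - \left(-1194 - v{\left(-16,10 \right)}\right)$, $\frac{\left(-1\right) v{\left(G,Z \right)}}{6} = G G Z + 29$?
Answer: $\frac{121456}{24895} \approx 4.8787$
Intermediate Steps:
$v{\left(G,Z \right)} = -174 - 6 Z G^{2}$ ($v{\left(G,Z \right)} = - 6 \left(G G Z + 29\right) = - 6 \left(G^{2} Z + 29\right) = - 6 \left(Z G^{2} + 29\right) = - 6 \left(29 + Z G^{2}\right) = -174 - 6 Z G^{2}$)
$z{\left(Q \right)} = \frac{1}{8}$
$B = -11942$ ($B = 2398 - \left(-1194 - \left(-174 - 60 \left(-16\right)^{2}\right)\right) = 2398 - \left(-1194 - \left(-174 - 60 \cdot 256\right)\right) = 2398 - \left(-1194 - \left(-174 - 15360\right)\right) = 2398 - \left(-1194 - -15534\right) = 2398 - \left(-1194 + 15534\right) = 2398 - 14340 = -11942$)
$\frac{-3240 + B}{-3112 + z{\left(-27 \right)}} = \frac{-3240 - 11942}{-3112 + \frac{1}{8}} = - \frac{15182}{- \frac{24895}{8}} = \left(-15182\right) \left(- \frac{8}{24895}\right) = \frac{121456}{24895}$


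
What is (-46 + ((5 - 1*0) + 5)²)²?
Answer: 2916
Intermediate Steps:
(-46 + ((5 - 1*0) + 5)²)² = (-46 + ((5 + 0) + 5)²)² = (-46 + (5 + 5)²)² = (-46 + 10²)² = (-46 + 100)² = 54² = 2916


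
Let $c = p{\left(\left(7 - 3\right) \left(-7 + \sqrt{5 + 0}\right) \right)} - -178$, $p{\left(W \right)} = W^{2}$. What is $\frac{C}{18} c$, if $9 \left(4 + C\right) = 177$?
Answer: $\frac{24487}{27} - \frac{5264 \sqrt{5}}{27} \approx 470.98$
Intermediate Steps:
$C = \frac{47}{3}$ ($C = -4 + \frac{1}{9} \cdot 177 = -4 + \frac{59}{3} = \frac{47}{3} \approx 15.667$)
$c = 178 + \left(-28 + 4 \sqrt{5}\right)^{2}$ ($c = \left(\left(7 - 3\right) \left(-7 + \sqrt{5 + 0}\right)\right)^{2} - -178 = \left(4 \left(-7 + \sqrt{5}\right)\right)^{2} + 178 = \left(-28 + 4 \sqrt{5}\right)^{2} + 178 = 178 + \left(-28 + 4 \sqrt{5}\right)^{2} \approx 541.12$)
$\frac{C}{18} c = \frac{47}{3 \cdot 18} \left(1042 - 224 \sqrt{5}\right) = \frac{47}{3} \cdot \frac{1}{18} \left(1042 - 224 \sqrt{5}\right) = \frac{47 \left(1042 - 224 \sqrt{5}\right)}{54} = \frac{24487}{27} - \frac{5264 \sqrt{5}}{27}$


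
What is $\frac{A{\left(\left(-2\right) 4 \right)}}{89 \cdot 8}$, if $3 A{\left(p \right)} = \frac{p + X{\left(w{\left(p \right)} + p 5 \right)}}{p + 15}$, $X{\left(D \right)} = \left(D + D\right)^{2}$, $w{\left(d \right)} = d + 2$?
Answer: $\frac{151}{267} \approx 0.56554$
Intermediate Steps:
$w{\left(d \right)} = 2 + d$
$X{\left(D \right)} = 4 D^{2}$ ($X{\left(D \right)} = \left(2 D\right)^{2} = 4 D^{2}$)
$A{\left(p \right)} = \frac{p + 4 \left(2 + 6 p\right)^{2}}{3 \left(15 + p\right)}$ ($A{\left(p \right)} = \frac{\left(p + 4 \left(\left(2 + p\right) + p 5\right)^{2}\right) \frac{1}{p + 15}}{3} = \frac{\left(p + 4 \left(\left(2 + p\right) + 5 p\right)^{2}\right) \frac{1}{15 + p}}{3} = \frac{\left(p + 4 \left(2 + 6 p\right)^{2}\right) \frac{1}{15 + p}}{3} = \frac{\frac{1}{15 + p} \left(p + 4 \left(2 + 6 p\right)^{2}\right)}{3} = \frac{p + 4 \left(2 + 6 p\right)^{2}}{3 \left(15 + p\right)}$)
$\frac{A{\left(\left(-2\right) 4 \right)}}{89 \cdot 8} = \frac{\frac{1}{3} \frac{1}{15 - 8} \left(\left(-2\right) 4 + 16 \left(1 + 3 \left(\left(-2\right) 4\right)\right)^{2}\right)}{89 \cdot 8} = \frac{\frac{1}{3} \frac{1}{15 - 8} \left(-8 + 16 \left(1 + 3 \left(-8\right)\right)^{2}\right)}{712} = \frac{-8 + 16 \left(1 - 24\right)^{2}}{3 \cdot 7} \cdot \frac{1}{712} = \frac{1}{3} \cdot \frac{1}{7} \left(-8 + 16 \left(-23\right)^{2}\right) \frac{1}{712} = \frac{1}{3} \cdot \frac{1}{7} \left(-8 + 16 \cdot 529\right) \frac{1}{712} = \frac{1}{3} \cdot \frac{1}{7} \left(-8 + 8464\right) \frac{1}{712} = \frac{1}{3} \cdot \frac{1}{7} \cdot 8456 \cdot \frac{1}{712} = \frac{1208}{3} \cdot \frac{1}{712} = \frac{151}{267}$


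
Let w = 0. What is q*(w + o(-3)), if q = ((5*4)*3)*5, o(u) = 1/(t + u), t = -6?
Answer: -100/3 ≈ -33.333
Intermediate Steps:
o(u) = 1/(-6 + u)
q = 300 (q = (20*3)*5 = 60*5 = 300)
q*(w + o(-3)) = 300*(0 + 1/(-6 - 3)) = 300*(0 + 1/(-9)) = 300*(0 - 1/9) = 300*(-1/9) = -100/3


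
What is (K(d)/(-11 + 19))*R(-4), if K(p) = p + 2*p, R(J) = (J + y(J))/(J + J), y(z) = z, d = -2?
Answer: -3/4 ≈ -0.75000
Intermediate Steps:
R(J) = 1 (R(J) = (J + J)/(J + J) = (2*J)/((2*J)) = (2*J)*(1/(2*J)) = 1)
K(p) = 3*p
(K(d)/(-11 + 19))*R(-4) = ((3*(-2))/(-11 + 19))*1 = -6/8*1 = -6*1/8*1 = -3/4*1 = -3/4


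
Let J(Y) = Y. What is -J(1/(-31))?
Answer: 1/31 ≈ 0.032258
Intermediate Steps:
-J(1/(-31)) = -1/(-31) = -1*(-1/31) = 1/31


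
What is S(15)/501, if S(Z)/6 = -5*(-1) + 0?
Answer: 10/167 ≈ 0.059880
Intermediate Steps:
S(Z) = 30 (S(Z) = 6*(-5*(-1) + 0) = 6*(5 + 0) = 6*5 = 30)
S(15)/501 = 30/501 = 30*(1/501) = 10/167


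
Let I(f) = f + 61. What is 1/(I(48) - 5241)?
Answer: -1/5132 ≈ -0.00019486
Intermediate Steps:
I(f) = 61 + f
1/(I(48) - 5241) = 1/((61 + 48) - 5241) = 1/(109 - 5241) = 1/(-5132) = -1/5132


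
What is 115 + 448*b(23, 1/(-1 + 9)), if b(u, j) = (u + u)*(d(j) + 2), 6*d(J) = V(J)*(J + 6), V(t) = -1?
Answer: 60881/3 ≈ 20294.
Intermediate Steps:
d(J) = -1 - J/6 (d(J) = (-(J + 6))/6 = (-(6 + J))/6 = (-6 - J)/6 = -1 - J/6)
b(u, j) = 2*u*(1 - j/6) (b(u, j) = (u + u)*((-1 - j/6) + 2) = (2*u)*(1 - j/6) = 2*u*(1 - j/6))
115 + 448*b(23, 1/(-1 + 9)) = 115 + 448*((⅓)*23*(6 - 1/(-1 + 9))) = 115 + 448*((⅓)*23*(6 - 1/8)) = 115 + 448*((⅓)*23*(6 - 1*⅛)) = 115 + 448*((⅓)*23*(6 - ⅛)) = 115 + 448*((⅓)*23*(47/8)) = 115 + 448*(1081/24) = 115 + 60536/3 = 60881/3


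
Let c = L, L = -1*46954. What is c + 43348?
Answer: -3606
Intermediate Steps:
L = -46954
c = -46954
c + 43348 = -46954 + 43348 = -3606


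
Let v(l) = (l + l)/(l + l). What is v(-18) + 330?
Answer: 331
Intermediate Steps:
v(l) = 1 (v(l) = (2*l)/((2*l)) = (2*l)*(1/(2*l)) = 1)
v(-18) + 330 = 1 + 330 = 331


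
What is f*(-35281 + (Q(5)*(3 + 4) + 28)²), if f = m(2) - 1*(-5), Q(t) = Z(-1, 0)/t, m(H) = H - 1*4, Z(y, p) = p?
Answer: -103491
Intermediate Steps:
m(H) = -4 + H (m(H) = H - 4 = -4 + H)
Q(t) = 0 (Q(t) = 0/t = 0)
f = 3 (f = (-4 + 2) - 1*(-5) = -2 + 5 = 3)
f*(-35281 + (Q(5)*(3 + 4) + 28)²) = 3*(-35281 + (0*(3 + 4) + 28)²) = 3*(-35281 + (0*7 + 28)²) = 3*(-35281 + (0 + 28)²) = 3*(-35281 + 28²) = 3*(-35281 + 784) = 3*(-34497) = -103491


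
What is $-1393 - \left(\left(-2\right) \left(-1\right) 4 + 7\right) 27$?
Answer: $-1798$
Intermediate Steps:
$-1393 - \left(\left(-2\right) \left(-1\right) 4 + 7\right) 27 = -1393 - \left(2 \cdot 4 + 7\right) 27 = -1393 - \left(8 + 7\right) 27 = -1393 - 15 \cdot 27 = -1393 - 405 = -1798$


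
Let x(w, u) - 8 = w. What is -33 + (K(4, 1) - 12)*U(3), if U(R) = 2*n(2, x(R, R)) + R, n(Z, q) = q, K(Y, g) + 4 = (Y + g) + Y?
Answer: -208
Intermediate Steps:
x(w, u) = 8 + w
K(Y, g) = -4 + g + 2*Y (K(Y, g) = -4 + ((Y + g) + Y) = -4 + (g + 2*Y) = -4 + g + 2*Y)
U(R) = 16 + 3*R (U(R) = 2*(8 + R) + R = (16 + 2*R) + R = 16 + 3*R)
-33 + (K(4, 1) - 12)*U(3) = -33 + ((-4 + 1 + 2*4) - 12)*(16 + 3*3) = -33 + ((-4 + 1 + 8) - 12)*(16 + 9) = -33 + (5 - 12)*25 = -33 - 7*25 = -33 - 175 = -208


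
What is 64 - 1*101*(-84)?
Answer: 8548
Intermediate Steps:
64 - 1*101*(-84) = 64 - 101*(-84) = 64 + 8484 = 8548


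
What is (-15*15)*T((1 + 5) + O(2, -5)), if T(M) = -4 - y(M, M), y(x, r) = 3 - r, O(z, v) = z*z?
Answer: -675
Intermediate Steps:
O(z, v) = z²
T(M) = -7 + M (T(M) = -4 - (3 - M) = -4 + (-3 + M) = -7 + M)
(-15*15)*T((1 + 5) + O(2, -5)) = (-15*15)*(-7 + ((1 + 5) + 2²)) = -225*(-7 + (6 + 4)) = -225*(-7 + 10) = -225*3 = -675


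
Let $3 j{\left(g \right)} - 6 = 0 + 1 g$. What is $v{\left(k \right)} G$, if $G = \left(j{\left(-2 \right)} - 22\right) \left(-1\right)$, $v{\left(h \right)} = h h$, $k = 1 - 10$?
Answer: $1674$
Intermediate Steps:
$k = -9$ ($k = 1 - 10 = -9$)
$v{\left(h \right)} = h^{2}$
$j{\left(g \right)} = 2 + \frac{g}{3}$ ($j{\left(g \right)} = 2 + \frac{0 + 1 g}{3} = 2 + \frac{0 + g}{3} = 2 + \frac{g}{3}$)
$G = \frac{62}{3}$ ($G = \left(\left(2 + \frac{1}{3} \left(-2\right)\right) - 22\right) \left(-1\right) = \left(\left(2 - \frac{2}{3}\right) - 22\right) \left(-1\right) = \left(\frac{4}{3} - 22\right) \left(-1\right) = \left(- \frac{62}{3}\right) \left(-1\right) = \frac{62}{3} \approx 20.667$)
$v{\left(k \right)} G = \left(-9\right)^{2} \cdot \frac{62}{3} = 81 \cdot \frac{62}{3} = 1674$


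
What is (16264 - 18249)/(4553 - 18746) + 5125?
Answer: 72741110/14193 ≈ 5125.1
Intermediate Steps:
(16264 - 18249)/(4553 - 18746) + 5125 = -1985/(-14193) + 5125 = -1985*(-1/14193) + 5125 = 1985/14193 + 5125 = 72741110/14193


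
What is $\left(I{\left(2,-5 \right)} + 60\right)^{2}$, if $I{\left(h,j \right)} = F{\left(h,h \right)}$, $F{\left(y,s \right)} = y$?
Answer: $3844$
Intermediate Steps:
$I{\left(h,j \right)} = h$
$\left(I{\left(2,-5 \right)} + 60\right)^{2} = \left(2 + 60\right)^{2} = 62^{2} = 3844$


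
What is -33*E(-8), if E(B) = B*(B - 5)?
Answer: -3432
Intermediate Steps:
E(B) = B*(-5 + B)
-33*E(-8) = -(-264)*(-5 - 8) = -(-264)*(-13) = -33*104 = -3432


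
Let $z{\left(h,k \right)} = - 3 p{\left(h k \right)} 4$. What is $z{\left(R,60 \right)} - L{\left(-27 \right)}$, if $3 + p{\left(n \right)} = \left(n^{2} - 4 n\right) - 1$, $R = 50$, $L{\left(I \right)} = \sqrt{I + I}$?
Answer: $-107855952 - 3 i \sqrt{6} \approx -1.0786 \cdot 10^{8} - 7.3485 i$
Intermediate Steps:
$L{\left(I \right)} = \sqrt{2} \sqrt{I}$ ($L{\left(I \right)} = \sqrt{2 I} = \sqrt{2} \sqrt{I}$)
$p{\left(n \right)} = -4 + n^{2} - 4 n$ ($p{\left(n \right)} = -3 - \left(1 - n^{2} + 4 n\right) = -4 + n^{2} - 4 n$)
$z{\left(h,k \right)} = 48 - 12 h^{2} k^{2} + 48 h k$ ($z{\left(h,k \right)} = - 3 \left(-4 + \left(h k\right)^{2} - 4 h k\right) 4 = - 3 \left(-4 + h^{2} k^{2} - 4 h k\right) 4 = \left(12 - 3 h^{2} k^{2} + 12 h k\right) 4 = 48 - 12 h^{2} k^{2} + 48 h k$)
$z{\left(R,60 \right)} - L{\left(-27 \right)} = \left(48 - 12 \cdot 50^{2} \cdot 60^{2} + 48 \cdot 50 \cdot 60\right) - \sqrt{2} \sqrt{-27} = \left(48 - 30000 \cdot 3600 + 144000\right) - \sqrt{2} \cdot 3 i \sqrt{3} = \left(48 - 108000000 + 144000\right) - 3 i \sqrt{6} = -107855952 - 3 i \sqrt{6}$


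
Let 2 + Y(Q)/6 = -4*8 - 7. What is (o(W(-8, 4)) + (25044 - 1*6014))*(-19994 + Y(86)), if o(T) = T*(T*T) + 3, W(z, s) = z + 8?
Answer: -385227920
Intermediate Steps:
W(z, s) = 8 + z
Y(Q) = -246 (Y(Q) = -12 + 6*(-4*8 - 7) = -12 + 6*(-32 - 7) = -12 + 6*(-39) = -12 - 234 = -246)
o(T) = 3 + T³ (o(T) = T*T² + 3 = T³ + 3 = 3 + T³)
(o(W(-8, 4)) + (25044 - 1*6014))*(-19994 + Y(86)) = ((3 + (8 - 8)³) + (25044 - 1*6014))*(-19994 - 246) = ((3 + 0³) + (25044 - 6014))*(-20240) = ((3 + 0) + 19030)*(-20240) = (3 + 19030)*(-20240) = 19033*(-20240) = -385227920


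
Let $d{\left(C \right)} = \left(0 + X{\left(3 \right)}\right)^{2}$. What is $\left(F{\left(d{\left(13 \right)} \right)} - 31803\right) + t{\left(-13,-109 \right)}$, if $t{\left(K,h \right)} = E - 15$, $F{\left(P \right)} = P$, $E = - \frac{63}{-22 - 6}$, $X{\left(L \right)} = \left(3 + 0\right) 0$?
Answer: $- \frac{127263}{4} \approx -31816.0$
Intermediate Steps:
$X{\left(L \right)} = 0$ ($X{\left(L \right)} = 3 \cdot 0 = 0$)
$E = \frac{9}{4}$ ($E = - \frac{63}{-28} = \left(-63\right) \left(- \frac{1}{28}\right) = \frac{9}{4} \approx 2.25$)
$d{\left(C \right)} = 0$ ($d{\left(C \right)} = \left(0 + 0\right)^{2} = 0^{2} = 0$)
$t{\left(K,h \right)} = - \frac{51}{4}$ ($t{\left(K,h \right)} = \frac{9}{4} - 15 = - \frac{51}{4}$)
$\left(F{\left(d{\left(13 \right)} \right)} - 31803\right) + t{\left(-13,-109 \right)} = \left(0 - 31803\right) - \frac{51}{4} = -31803 - \frac{51}{4} = - \frac{127263}{4}$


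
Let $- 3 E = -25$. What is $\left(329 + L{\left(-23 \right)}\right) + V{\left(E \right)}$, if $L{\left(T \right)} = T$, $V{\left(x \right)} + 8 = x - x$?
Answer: $298$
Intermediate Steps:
$E = \frac{25}{3}$ ($E = \left(- \frac{1}{3}\right) \left(-25\right) = \frac{25}{3} \approx 8.3333$)
$V{\left(x \right)} = -8$ ($V{\left(x \right)} = -8 + \left(x - x\right) = -8 + 0 = -8$)
$\left(329 + L{\left(-23 \right)}\right) + V{\left(E \right)} = \left(329 - 23\right) - 8 = 306 - 8 = 298$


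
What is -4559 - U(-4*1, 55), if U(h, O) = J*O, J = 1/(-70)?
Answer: -63815/14 ≈ -4558.2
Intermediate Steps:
J = -1/70 ≈ -0.014286
U(h, O) = -O/70
-4559 - U(-4*1, 55) = -4559 - (-1)*55/70 = -4559 - 1*(-11/14) = -4559 + 11/14 = -63815/14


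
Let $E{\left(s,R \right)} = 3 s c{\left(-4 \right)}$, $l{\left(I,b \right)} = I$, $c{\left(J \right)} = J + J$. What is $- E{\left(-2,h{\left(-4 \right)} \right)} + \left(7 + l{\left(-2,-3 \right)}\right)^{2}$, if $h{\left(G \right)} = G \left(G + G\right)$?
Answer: $-23$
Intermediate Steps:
$c{\left(J \right)} = 2 J$
$h{\left(G \right)} = 2 G^{2}$ ($h{\left(G \right)} = G 2 G = 2 G^{2}$)
$E{\left(s,R \right)} = - 24 s$ ($E{\left(s,R \right)} = 3 s 2 \left(-4\right) = 3 s \left(-8\right) = - 24 s$)
$- E{\left(-2,h{\left(-4 \right)} \right)} + \left(7 + l{\left(-2,-3 \right)}\right)^{2} = - \left(-24\right) \left(-2\right) + \left(7 - 2\right)^{2} = \left(-1\right) 48 + 5^{2} = -48 + 25 = -23$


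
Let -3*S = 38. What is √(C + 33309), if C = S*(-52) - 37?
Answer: 4*√19086/3 ≈ 184.20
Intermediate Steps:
S = -38/3 (S = -⅓*38 = -38/3 ≈ -12.667)
C = 1865/3 (C = -38/3*(-52) - 37 = 1976/3 - 37 = 1865/3 ≈ 621.67)
√(C + 33309) = √(1865/3 + 33309) = √(101792/3) = 4*√19086/3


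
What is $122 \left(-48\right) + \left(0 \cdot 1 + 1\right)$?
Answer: $-5855$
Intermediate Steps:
$122 \left(-48\right) + \left(0 \cdot 1 + 1\right) = -5856 + \left(0 + 1\right) = -5856 + 1 = -5855$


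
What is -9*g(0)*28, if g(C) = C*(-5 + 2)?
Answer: 0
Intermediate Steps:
g(C) = -3*C (g(C) = C*(-3) = -3*C)
-9*g(0)*28 = -(-27)*0*28 = -9*0*28 = 0*28 = 0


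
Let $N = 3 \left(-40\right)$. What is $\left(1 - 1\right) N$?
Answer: $0$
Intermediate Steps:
$N = -120$
$\left(1 - 1\right) N = \left(1 - 1\right) \left(-120\right) = 0 \left(-120\right) = 0$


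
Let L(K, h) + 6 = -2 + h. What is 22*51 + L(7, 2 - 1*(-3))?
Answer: 1119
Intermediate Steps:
L(K, h) = -8 + h (L(K, h) = -6 + (-2 + h) = -8 + h)
22*51 + L(7, 2 - 1*(-3)) = 22*51 + (-8 + (2 - 1*(-3))) = 1122 + (-8 + (2 + 3)) = 1122 + (-8 + 5) = 1122 - 3 = 1119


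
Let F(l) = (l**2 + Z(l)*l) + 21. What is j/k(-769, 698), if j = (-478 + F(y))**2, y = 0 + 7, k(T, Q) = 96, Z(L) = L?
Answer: 128881/96 ≈ 1342.5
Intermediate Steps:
y = 7
F(l) = 21 + 2*l**2 (F(l) = (l**2 + l*l) + 21 = (l**2 + l**2) + 21 = 2*l**2 + 21 = 21 + 2*l**2)
j = 128881 (j = (-478 + (21 + 2*7**2))**2 = (-478 + (21 + 2*49))**2 = (-478 + (21 + 98))**2 = (-478 + 119)**2 = (-359)**2 = 128881)
j/k(-769, 698) = 128881/96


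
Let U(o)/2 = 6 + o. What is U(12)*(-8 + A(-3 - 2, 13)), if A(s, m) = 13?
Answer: 180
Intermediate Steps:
U(o) = 12 + 2*o (U(o) = 2*(6 + o) = 12 + 2*o)
U(12)*(-8 + A(-3 - 2, 13)) = (12 + 2*12)*(-8 + 13) = (12 + 24)*5 = 36*5 = 180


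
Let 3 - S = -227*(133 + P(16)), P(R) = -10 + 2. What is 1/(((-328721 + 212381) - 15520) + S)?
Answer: -1/103482 ≈ -9.6635e-6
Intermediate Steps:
P(R) = -8
S = 28378 (S = 3 - (-227)*(133 - 8) = 3 - (-227)*125 = 3 - 1*(-28375) = 3 + 28375 = 28378)
1/(((-328721 + 212381) - 15520) + S) = 1/(((-328721 + 212381) - 15520) + 28378) = 1/((-116340 - 15520) + 28378) = 1/(-131860 + 28378) = 1/(-103482) = -1/103482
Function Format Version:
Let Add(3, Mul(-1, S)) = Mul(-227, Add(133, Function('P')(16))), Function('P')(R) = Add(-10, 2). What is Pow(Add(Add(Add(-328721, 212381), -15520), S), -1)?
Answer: Rational(-1, 103482) ≈ -9.6635e-6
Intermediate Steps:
Function('P')(R) = -8
S = 28378 (S = Add(3, Mul(-1, Mul(-227, Add(133, -8)))) = Add(3, Mul(-1, Mul(-227, 125))) = Add(3, Mul(-1, -28375)) = Add(3, 28375) = 28378)
Pow(Add(Add(Add(-328721, 212381), -15520), S), -1) = Pow(Add(Add(Add(-328721, 212381), -15520), 28378), -1) = Pow(Add(Add(-116340, -15520), 28378), -1) = Pow(Add(-131860, 28378), -1) = Pow(-103482, -1) = Rational(-1, 103482)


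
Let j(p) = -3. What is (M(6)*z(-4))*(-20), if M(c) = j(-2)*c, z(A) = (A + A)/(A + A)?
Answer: 360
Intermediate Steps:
z(A) = 1 (z(A) = (2*A)/((2*A)) = (2*A)*(1/(2*A)) = 1)
M(c) = -3*c
(M(6)*z(-4))*(-20) = (-3*6*1)*(-20) = -18*1*(-20) = -18*(-20) = 360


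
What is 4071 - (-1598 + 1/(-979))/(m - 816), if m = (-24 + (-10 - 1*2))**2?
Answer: 638202921/156640 ≈ 4074.3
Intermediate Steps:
m = 1296 (m = (-24 + (-10 - 2))**2 = (-24 - 12)**2 = (-36)**2 = 1296)
4071 - (-1598 + 1/(-979))/(m - 816) = 4071 - (-1598 + 1/(-979))/(1296 - 816) = 4071 - (-1598 - 1/979)/480 = 4071 - (-1564443)/(979*480) = 4071 - 1*(-521481/156640) = 4071 + 521481/156640 = 638202921/156640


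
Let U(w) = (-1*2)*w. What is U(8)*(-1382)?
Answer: 22112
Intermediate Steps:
U(w) = -2*w
U(8)*(-1382) = -2*8*(-1382) = -16*(-1382) = 22112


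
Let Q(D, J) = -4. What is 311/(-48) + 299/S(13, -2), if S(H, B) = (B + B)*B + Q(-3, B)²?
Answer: 287/48 ≈ 5.9792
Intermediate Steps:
S(H, B) = 16 + 2*B² (S(H, B) = (B + B)*B + (-4)² = (2*B)*B + 16 = 2*B² + 16 = 16 + 2*B²)
311/(-48) + 299/S(13, -2) = 311/(-48) + 299/(16 + 2*(-2)²) = 311*(-1/48) + 299/(16 + 2*4) = -311/48 + 299/(16 + 8) = -311/48 + 299/24 = 287/48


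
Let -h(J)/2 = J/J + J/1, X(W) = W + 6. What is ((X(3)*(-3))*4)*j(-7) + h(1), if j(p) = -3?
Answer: 320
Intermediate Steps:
X(W) = 6 + W
h(J) = -2 - 2*J (h(J) = -2*(J/J + J/1) = -2*(1 + J*1) = -2*(1 + J) = -2 - 2*J)
((X(3)*(-3))*4)*j(-7) + h(1) = (((6 + 3)*(-3))*4)*(-3) + (-2 - 2*1) = ((9*(-3))*4)*(-3) + (-2 - 2) = -27*4*(-3) - 4 = -108*(-3) - 4 = 324 - 4 = 320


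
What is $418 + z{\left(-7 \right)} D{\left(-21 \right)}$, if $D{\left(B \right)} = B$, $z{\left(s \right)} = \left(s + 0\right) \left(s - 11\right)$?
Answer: $-2228$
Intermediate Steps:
$z{\left(s \right)} = s \left(-11 + s\right)$
$418 + z{\left(-7 \right)} D{\left(-21 \right)} = 418 + - 7 \left(-11 - 7\right) \left(-21\right) = 418 + \left(-7\right) \left(-18\right) \left(-21\right) = 418 + 126 \left(-21\right) = 418 - 2646 = -2228$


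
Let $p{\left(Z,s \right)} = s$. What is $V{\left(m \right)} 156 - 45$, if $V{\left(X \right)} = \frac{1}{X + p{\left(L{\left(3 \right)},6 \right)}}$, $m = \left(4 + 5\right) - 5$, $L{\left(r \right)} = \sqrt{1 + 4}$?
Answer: $- \frac{147}{5} \approx -29.4$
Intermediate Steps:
$L{\left(r \right)} = \sqrt{5}$
$m = 4$ ($m = 9 - 5 = 4$)
$V{\left(X \right)} = \frac{1}{6 + X}$ ($V{\left(X \right)} = \frac{1}{X + 6} = \frac{1}{6 + X}$)
$V{\left(m \right)} 156 - 45 = \frac{1}{6 + 4} \cdot 156 - 45 = \frac{1}{10} \cdot 156 - 45 = \frac{78}{5} - 45 = - \frac{147}{5}$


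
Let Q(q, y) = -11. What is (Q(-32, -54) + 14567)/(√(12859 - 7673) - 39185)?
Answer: -570376860/1535459039 - 14556*√5186/1535459039 ≈ -0.37215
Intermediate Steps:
(Q(-32, -54) + 14567)/(√(12859 - 7673) - 39185) = (-11 + 14567)/(√(12859 - 7673) - 39185) = 14556/(√5186 - 39185) = 14556/(-39185 + √5186)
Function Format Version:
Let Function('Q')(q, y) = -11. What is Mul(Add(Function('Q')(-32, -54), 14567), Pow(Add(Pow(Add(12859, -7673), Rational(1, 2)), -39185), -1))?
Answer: Add(Rational(-570376860, 1535459039), Mul(Rational(-14556, 1535459039), Pow(5186, Rational(1, 2)))) ≈ -0.37215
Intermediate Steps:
Mul(Add(Function('Q')(-32, -54), 14567), Pow(Add(Pow(Add(12859, -7673), Rational(1, 2)), -39185), -1)) = Mul(Add(-11, 14567), Pow(Add(Pow(Add(12859, -7673), Rational(1, 2)), -39185), -1)) = Mul(14556, Pow(Add(Pow(5186, Rational(1, 2)), -39185), -1)) = Mul(14556, Pow(Add(-39185, Pow(5186, Rational(1, 2))), -1))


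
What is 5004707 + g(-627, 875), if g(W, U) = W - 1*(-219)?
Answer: 5004299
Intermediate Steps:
g(W, U) = 219 + W (g(W, U) = W + 219 = 219 + W)
5004707 + g(-627, 875) = 5004707 + (219 - 627) = 5004707 - 408 = 5004299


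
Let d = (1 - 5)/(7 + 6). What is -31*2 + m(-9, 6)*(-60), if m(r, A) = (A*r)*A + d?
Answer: 252154/13 ≈ 19396.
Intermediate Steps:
d = -4/13 ≈ -0.30769
m(r, A) = -4/13 + r*A² (m(r, A) = (A*r)*A - 4/13 = r*A² - 4/13 = -4/13 + r*A²)
-31*2 + m(-9, 6)*(-60) = -31*2 + (-4/13 - 9*6²)*(-60) = -62 + (-4/13 - 9*36)*(-60) = -62 + (-4/13 - 324)*(-60) = -62 - 4216/13*(-60) = -62 + 252960/13 = 252154/13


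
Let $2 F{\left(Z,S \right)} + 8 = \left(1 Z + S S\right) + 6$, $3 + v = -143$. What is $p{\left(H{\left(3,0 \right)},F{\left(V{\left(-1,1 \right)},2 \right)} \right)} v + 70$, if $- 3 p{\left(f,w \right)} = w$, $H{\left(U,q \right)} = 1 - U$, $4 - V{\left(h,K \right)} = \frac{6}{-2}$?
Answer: $289$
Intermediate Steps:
$v = -146$ ($v = -3 - 143 = -146$)
$V{\left(h,K \right)} = 7$ ($V{\left(h,K \right)} = 4 - \frac{6}{-2} = 4 - 6 \left(- \frac{1}{2}\right) = 4 - -3 = 4 + 3 = 7$)
$F{\left(Z,S \right)} = -1 + \frac{Z}{2} + \frac{S^{2}}{2}$ ($F{\left(Z,S \right)} = -4 + \frac{\left(1 Z + S S\right) + 6}{2} = -4 + \frac{\left(Z + S^{2}\right) + 6}{2} = -4 + \frac{6 + Z + S^{2}}{2} = -4 + \left(3 + \frac{Z}{2} + \frac{S^{2}}{2}\right) = -1 + \frac{Z}{2} + \frac{S^{2}}{2}$)
$p{\left(f,w \right)} = - \frac{w}{3}$
$p{\left(H{\left(3,0 \right)},F{\left(V{\left(-1,1 \right)},2 \right)} \right)} v + 70 = - \frac{-1 + \frac{1}{2} \cdot 7 + \frac{2^{2}}{2}}{3} \left(-146\right) + 70 = - \frac{-1 + \frac{7}{2} + \frac{1}{2} \cdot 4}{3} \left(-146\right) + 70 = - \frac{-1 + \frac{7}{2} + 2}{3} \left(-146\right) + 70 = \left(- \frac{1}{3}\right) \frac{9}{2} \left(-146\right) + 70 = \left(- \frac{3}{2}\right) \left(-146\right) + 70 = 219 + 70 = 289$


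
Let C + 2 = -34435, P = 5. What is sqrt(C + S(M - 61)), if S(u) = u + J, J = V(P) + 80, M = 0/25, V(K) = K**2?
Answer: I*sqrt(34393) ≈ 185.45*I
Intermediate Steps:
C = -34437 (C = -2 - 34435 = -34437)
M = 0 (M = 0*(1/25) = 0)
J = 105 (J = 5**2 + 80 = 25 + 80 = 105)
S(u) = 105 + u (S(u) = u + 105 = 105 + u)
sqrt(C + S(M - 61)) = sqrt(-34437 + (105 + (0 - 61))) = sqrt(-34437 + (105 - 61)) = sqrt(-34437 + 44) = sqrt(-34393) = I*sqrt(34393)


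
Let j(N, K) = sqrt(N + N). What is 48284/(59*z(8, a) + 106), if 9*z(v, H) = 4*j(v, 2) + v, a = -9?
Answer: 72426/395 ≈ 183.36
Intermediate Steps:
j(N, K) = sqrt(2)*sqrt(N) (j(N, K) = sqrt(2*N) = sqrt(2)*sqrt(N))
z(v, H) = v/9 + 4*sqrt(2)*sqrt(v)/9 (z(v, H) = (4*(sqrt(2)*sqrt(v)) + v)/9 = (4*sqrt(2)*sqrt(v) + v)/9 = (v + 4*sqrt(2)*sqrt(v))/9 = v/9 + 4*sqrt(2)*sqrt(v)/9)
48284/(59*z(8, a) + 106) = 48284/(59*((1/9)*8 + 4*sqrt(2)*sqrt(8)/9) + 106) = 48284/(59*(8/9 + 4*sqrt(2)*(2*sqrt(2))/9) + 106) = 48284/(59*(8/9 + 16/9) + 106) = 48284/(59*(8/3) + 106) = 48284/(472/3 + 106) = 48284/(790/3) = 48284*(3/790) = 72426/395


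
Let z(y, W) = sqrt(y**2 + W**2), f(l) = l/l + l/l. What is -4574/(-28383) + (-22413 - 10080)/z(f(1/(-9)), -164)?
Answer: 4574/28383 - 32493*sqrt(269)/2690 ≈ -197.95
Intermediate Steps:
f(l) = 2 (f(l) = 1 + 1 = 2)
z(y, W) = sqrt(W**2 + y**2)
-4574/(-28383) + (-22413 - 10080)/z(f(1/(-9)), -164) = -4574/(-28383) + (-22413 - 10080)/(sqrt((-164)**2 + 2**2)) = -4574*(-1/28383) - 32493/sqrt(26896 + 4) = 4574/28383 - 32493*sqrt(269)/2690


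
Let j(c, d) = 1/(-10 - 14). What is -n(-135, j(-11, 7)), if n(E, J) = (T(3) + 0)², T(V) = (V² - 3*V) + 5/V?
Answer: -25/9 ≈ -2.7778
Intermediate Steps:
T(V) = V² - 3*V + 5/V
j(c, d) = -1/24 (j(c, d) = 1/(-24) = -1/24)
n(E, J) = 25/9 (n(E, J) = ((5 + 3²*(-3 + 3))/3 + 0)² = ((5 + 9*0)/3 + 0)² = ((5 + 0)/3 + 0)² = ((⅓)*5 + 0)² = (5/3 + 0)² = (5/3)² = 25/9)
-n(-135, j(-11, 7)) = -1*25/9 = -25/9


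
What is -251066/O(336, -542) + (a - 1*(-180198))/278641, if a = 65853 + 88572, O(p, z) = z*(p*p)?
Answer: 10272707755021/8524970125056 ≈ 1.2050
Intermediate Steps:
O(p, z) = z*p²
a = 154425
-251066/O(336, -542) + (a - 1*(-180198))/278641 = -251066/((-542*336²)) + (154425 - 1*(-180198))/278641 = -251066/((-542*112896)) + (154425 + 180198)*(1/278641) = -251066/(-61189632) + 334623*(1/278641) = -251066*(-1/61189632) + 334623/278641 = 125533/30594816 + 334623/278641 = 10272707755021/8524970125056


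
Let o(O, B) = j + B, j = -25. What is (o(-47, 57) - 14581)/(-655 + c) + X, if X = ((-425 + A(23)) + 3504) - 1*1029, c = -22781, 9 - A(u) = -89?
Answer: 50355077/23436 ≈ 2148.6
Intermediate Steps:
A(u) = 98 (A(u) = 9 - 1*(-89) = 9 + 89 = 98)
o(O, B) = -25 + B
X = 2148 (X = ((-425 + 98) + 3504) - 1*1029 = (-327 + 3504) - 1029 = 3177 - 1029 = 2148)
(o(-47, 57) - 14581)/(-655 + c) + X = ((-25 + 57) - 14581)/(-655 - 22781) + 2148 = (32 - 14581)/(-23436) + 2148 = -14549*(-1/23436) + 2148 = 14549/23436 + 2148 = 50355077/23436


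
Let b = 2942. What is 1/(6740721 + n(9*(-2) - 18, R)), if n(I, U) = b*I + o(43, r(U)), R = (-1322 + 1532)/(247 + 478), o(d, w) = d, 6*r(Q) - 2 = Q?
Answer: 1/6634852 ≈ 1.5072e-7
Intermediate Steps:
r(Q) = ⅓ + Q/6
R = 42/145 (R = 210/725 = 210*(1/725) = 42/145 ≈ 0.28966)
n(I, U) = 43 + 2942*I (n(I, U) = 2942*I + 43 = 43 + 2942*I)
1/(6740721 + n(9*(-2) - 18, R)) = 1/(6740721 + (43 + 2942*(9*(-2) - 18))) = 1/(6740721 + (43 + 2942*(-18 - 18))) = 1/(6740721 + (43 + 2942*(-36))) = 1/(6740721 + (43 - 105912)) = 1/(6740721 - 105869) = 1/6634852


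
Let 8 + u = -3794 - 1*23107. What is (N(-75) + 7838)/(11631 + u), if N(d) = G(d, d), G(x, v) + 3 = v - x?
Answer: -7835/15278 ≈ -0.51283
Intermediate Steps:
G(x, v) = -3 + v - x (G(x, v) = -3 + (v - x) = -3 + v - x)
u = -26909 (u = -8 + (-3794 - 1*23107) = -8 + (-3794 - 23107) = -8 - 26901 = -26909)
N(d) = -3 (N(d) = -3 + d - d = -3)
(N(-75) + 7838)/(11631 + u) = (-3 + 7838)/(11631 - 26909) = 7835/(-15278) = 7835*(-1/15278) = -7835/15278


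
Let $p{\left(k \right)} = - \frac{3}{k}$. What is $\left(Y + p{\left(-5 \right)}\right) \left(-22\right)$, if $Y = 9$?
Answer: $- \frac{1056}{5} \approx -211.2$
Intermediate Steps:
$\left(Y + p{\left(-5 \right)}\right) \left(-22\right) = \left(9 - \frac{3}{-5}\right) \left(-22\right) = \left(9 - - \frac{3}{5}\right) \left(-22\right) = \left(9 + \frac{3}{5}\right) \left(-22\right) = \frac{48}{5} \left(-22\right) = - \frac{1056}{5}$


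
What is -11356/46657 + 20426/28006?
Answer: 317489873/653337971 ≈ 0.48595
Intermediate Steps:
-11356/46657 + 20426/28006 = -11356*1/46657 + 20426*(1/28006) = -11356/46657 + 10213/14003 = 317489873/653337971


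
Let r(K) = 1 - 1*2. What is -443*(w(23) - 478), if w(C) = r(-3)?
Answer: 212197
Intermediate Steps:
r(K) = -1 (r(K) = 1 - 2 = -1)
w(C) = -1
-443*(w(23) - 478) = -443*(-1 - 478) = -443*(-479) = 212197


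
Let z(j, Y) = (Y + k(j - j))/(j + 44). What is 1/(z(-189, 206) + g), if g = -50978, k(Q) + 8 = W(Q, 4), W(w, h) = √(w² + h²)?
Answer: -145/7392012 ≈ -1.9616e-5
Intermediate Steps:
W(w, h) = √(h² + w²)
k(Q) = -8 + √(16 + Q²) (k(Q) = -8 + √(4² + Q²) = -8 + √(16 + Q²))
z(j, Y) = (-4 + Y)/(44 + j) (z(j, Y) = (Y + (-8 + √(16 + (j - j)²)))/(j + 44) = (Y + (-8 + √(16 + 0²)))/(44 + j) = (Y + (-8 + √(16 + 0)))/(44 + j) = (Y + (-8 + √16))/(44 + j) = (Y + (-8 + 4))/(44 + j) = (Y - 4)/(44 + j) = (-4 + Y)/(44 + j))
1/(z(-189, 206) + g) = 1/((-4 + 206)/(44 - 189) - 50978) = 1/(202/(-145) - 50978) = 1/(-1/145*202 - 50978) = 1/(-202/145 - 50978) = 1/(-7392012/145) = -145/7392012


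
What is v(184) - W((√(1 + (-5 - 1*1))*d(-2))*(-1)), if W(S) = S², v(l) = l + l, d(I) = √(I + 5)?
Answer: 383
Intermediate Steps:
d(I) = √(5 + I)
v(l) = 2*l
v(184) - W((√(1 + (-5 - 1*1))*d(-2))*(-1)) = 2*184 - ((√(1 + (-5 - 1*1))*√(5 - 2))*(-1))² = 368 - ((√(1 + (-5 - 1))*√3)*(-1))² = 368 - ((√(1 - 6)*√3)*(-1))² = 368 - ((√(-5)*√3)*(-1))² = 368 - (((I*√5)*√3)*(-1))² = 368 - ((I*√15)*(-1))² = 368 - (-I*√15)² = 368 - 1*(-15) = 368 + 15 = 383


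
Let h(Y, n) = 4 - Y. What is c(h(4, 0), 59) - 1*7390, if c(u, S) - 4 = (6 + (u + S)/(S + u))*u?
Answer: -7386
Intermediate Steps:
c(u, S) = 4 + 7*u (c(u, S) = 4 + (6 + (u + S)/(S + u))*u = 4 + (6 + (S + u)/(S + u))*u = 4 + (6 + 1)*u = 4 + 7*u)
c(h(4, 0), 59) - 1*7390 = (4 + 7*(4 - 1*4)) - 1*7390 = (4 + 7*(4 - 4)) - 7390 = (4 + 7*0) - 7390 = (4 + 0) - 7390 = 4 - 7390 = -7386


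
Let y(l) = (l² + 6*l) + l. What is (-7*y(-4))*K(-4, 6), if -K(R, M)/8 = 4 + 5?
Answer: -6048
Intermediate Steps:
K(R, M) = -72 (K(R, M) = -8*(4 + 5) = -8*9 = -72)
y(l) = l² + 7*l
(-7*y(-4))*K(-4, 6) = -(-28)*(7 - 4)*(-72) = -(-28)*3*(-72) = -7*(-12)*(-72) = 84*(-72) = -6048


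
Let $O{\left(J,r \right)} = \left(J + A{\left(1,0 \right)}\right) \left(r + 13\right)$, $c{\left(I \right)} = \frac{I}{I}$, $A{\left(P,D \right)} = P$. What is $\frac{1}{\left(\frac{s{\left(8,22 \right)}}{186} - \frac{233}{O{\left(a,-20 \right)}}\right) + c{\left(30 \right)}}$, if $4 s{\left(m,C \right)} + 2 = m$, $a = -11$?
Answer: $- \frac{4340}{10071} \approx -0.43094$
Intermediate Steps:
$c{\left(I \right)} = 1$
$s{\left(m,C \right)} = - \frac{1}{2} + \frac{m}{4}$
$O{\left(J,r \right)} = \left(1 + J\right) \left(13 + r\right)$ ($O{\left(J,r \right)} = \left(J + 1\right) \left(r + 13\right) = \left(1 + J\right) \left(13 + r\right)$)
$\frac{1}{\left(\frac{s{\left(8,22 \right)}}{186} - \frac{233}{O{\left(a,-20 \right)}}\right) + c{\left(30 \right)}} = \frac{1}{\left(\frac{- \frac{1}{2} + \frac{1}{4} \cdot 8}{186} - \frac{233}{13 - 20 + 13 \left(-11\right) - -220}\right) + 1} = \frac{1}{\left(\left(- \frac{1}{2} + 2\right) \frac{1}{186} - \frac{233}{13 - 20 - 143 + 220}\right) + 1} = \frac{1}{\left(\frac{3}{2} \cdot \frac{1}{186} - \frac{233}{70}\right) + 1} = \frac{1}{\left(\frac{1}{124} - \frac{233}{70}\right) + 1} = \frac{1}{- \frac{14411}{4340} + 1} = \frac{1}{- \frac{10071}{4340}} = - \frac{4340}{10071}$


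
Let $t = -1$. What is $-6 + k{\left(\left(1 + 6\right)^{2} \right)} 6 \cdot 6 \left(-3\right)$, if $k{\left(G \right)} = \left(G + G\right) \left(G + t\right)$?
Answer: $-508038$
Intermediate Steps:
$k{\left(G \right)} = 2 G \left(-1 + G\right)$ ($k{\left(G \right)} = \left(G + G\right) \left(G - 1\right) = 2 G \left(-1 + G\right)$)
$-6 + k{\left(\left(1 + 6\right)^{2} \right)} 6 \cdot 6 \left(-3\right) = -6 + 2 \left(1 + 6\right)^{2} \left(-1 + \left(1 + 6\right)^{2}\right) 6 \cdot 6 \left(-3\right) = -6 + 2 \cdot 7^{2} \left(-1 + 7^{2}\right) 36 \left(-3\right) = -6 + 2 \cdot 49 \left(-1 + 49\right) \left(-108\right) = -6 + 2 \cdot 49 \cdot 48 \left(-108\right) = -6 + 4704 \left(-108\right) = -6 - 508032 = -508038$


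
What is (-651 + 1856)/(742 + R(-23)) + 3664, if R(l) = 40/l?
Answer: 62410979/17026 ≈ 3665.6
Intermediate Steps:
(-651 + 1856)/(742 + R(-23)) + 3664 = (-651 + 1856)/(742 + 40/(-23)) + 3664 = 1205/(742 + 40*(-1/23)) + 3664 = 1205/(742 - 40/23) + 3664 = 1205/(17026/23) + 3664 = 1205*(23/17026) + 3664 = 27715/17026 + 3664 = 62410979/17026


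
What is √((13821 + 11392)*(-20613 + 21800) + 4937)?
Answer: 4*√1870798 ≈ 5471.1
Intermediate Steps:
√((13821 + 11392)*(-20613 + 21800) + 4937) = √(25213*1187 + 4937) = √(29927831 + 4937) = √29932768 = 4*√1870798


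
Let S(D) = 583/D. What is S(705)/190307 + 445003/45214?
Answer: 97716026897/9928316190 ≈ 9.8421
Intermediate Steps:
S(705)/190307 + 445003/45214 = (583/705)/190307 + 445003/45214 = (583*(1/705))*(1/190307) + 445003*(1/45214) = (583/705)*(1/190307) + 34231/3478 = 583/134166435 + 34231/3478 = 97716026897/9928316190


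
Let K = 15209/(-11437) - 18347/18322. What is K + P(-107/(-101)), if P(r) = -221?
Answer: -46798759731/209548714 ≈ -223.33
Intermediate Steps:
K = -488493937/209548714 (K = 15209*(-1/11437) - 18347*1/18322 = -15209/11437 - 18347/18322 = -488493937/209548714 ≈ -2.3312)
K + P(-107/(-101)) = -488493937/209548714 - 221 = -46798759731/209548714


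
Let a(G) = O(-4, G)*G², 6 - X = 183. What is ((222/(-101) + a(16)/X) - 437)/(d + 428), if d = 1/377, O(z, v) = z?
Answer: -2921040863/2884579089 ≈ -1.0126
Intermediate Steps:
X = -177 (X = 6 - 1*183 = 6 - 183 = -177)
a(G) = -4*G²
d = 1/377 ≈ 0.0026525
((222/(-101) + a(16)/X) - 437)/(d + 428) = ((222/(-101) - 4*16²/(-177)) - 437)/(1/377 + 428) = ((222*(-1/101) - 4*256*(-1/177)) - 437)/(161357/377) = ((-222/101 - 1024*(-1/177)) - 437)*(377/161357) = ((-222/101 + 1024/177) - 437)*(377/161357) = (64130/17877 - 437)*(377/161357) = -7748119/17877*377/161357 = -2921040863/2884579089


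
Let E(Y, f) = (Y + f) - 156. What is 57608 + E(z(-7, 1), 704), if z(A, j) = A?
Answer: 58149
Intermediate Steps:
E(Y, f) = -156 + Y + f
57608 + E(z(-7, 1), 704) = 57608 + (-156 - 7 + 704) = 57608 + 541 = 58149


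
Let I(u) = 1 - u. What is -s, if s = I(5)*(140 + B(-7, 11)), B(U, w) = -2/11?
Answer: 6152/11 ≈ 559.27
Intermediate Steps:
B(U, w) = -2/11 (B(U, w) = -2*1/11 = -2/11)
s = -6152/11 (s = (1 - 1*5)*(140 - 2/11) = (1 - 5)*(1538/11) = -4*1538/11 = -6152/11 ≈ -559.27)
-s = -1*(-6152/11) = 6152/11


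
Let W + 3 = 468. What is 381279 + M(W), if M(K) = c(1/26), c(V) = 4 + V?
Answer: 9913359/26 ≈ 3.8128e+5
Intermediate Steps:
W = 465 (W = -3 + 468 = 465)
M(K) = 105/26 (M(K) = 4 + 1/26 = 105/26)
381279 + M(W) = 381279 + 105/26 = 9913359/26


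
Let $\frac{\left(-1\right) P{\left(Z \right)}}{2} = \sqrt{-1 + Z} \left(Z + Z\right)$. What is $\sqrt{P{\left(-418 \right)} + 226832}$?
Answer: $2 \sqrt{56708 + 418 i \sqrt{419}} \approx 477.61 + 35.829 i$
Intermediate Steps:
$P{\left(Z \right)} = - 4 Z \sqrt{-1 + Z}$ ($P{\left(Z \right)} = - 2 \sqrt{-1 + Z} \left(Z + Z\right) = - 2 \sqrt{-1 + Z} 2 Z = - 2 \cdot 2 Z \sqrt{-1 + Z} = - 4 Z \sqrt{-1 + Z}$)
$\sqrt{P{\left(-418 \right)} + 226832} = \sqrt{\left(-4\right) \left(-418\right) \sqrt{-1 - 418} + 226832} = \sqrt{\left(-4\right) \left(-418\right) \sqrt{-419} + 226832} = \sqrt{\left(-4\right) \left(-418\right) i \sqrt{419} + 226832} = \sqrt{1672 i \sqrt{419} + 226832} = \sqrt{226832 + 1672 i \sqrt{419}}$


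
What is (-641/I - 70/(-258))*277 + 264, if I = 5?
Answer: -22686098/645 ≈ -35172.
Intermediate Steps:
(-641/I - 70/(-258))*277 + 264 = (-641/5 - 70/(-258))*277 + 264 = (-641*1/5 - 70*(-1/258))*277 + 264 = (-641/5 + 35/129)*277 + 264 = -82514/645*277 + 264 = -22856378/645 + 264 = -22686098/645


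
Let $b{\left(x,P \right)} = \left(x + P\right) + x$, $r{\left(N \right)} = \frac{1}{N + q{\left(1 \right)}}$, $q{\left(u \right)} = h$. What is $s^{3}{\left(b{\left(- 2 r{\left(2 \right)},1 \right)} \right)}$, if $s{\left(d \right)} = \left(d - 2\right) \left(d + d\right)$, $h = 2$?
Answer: $0$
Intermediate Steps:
$q{\left(u \right)} = 2$
$r{\left(N \right)} = \frac{1}{2 + N}$ ($r{\left(N \right)} = \frac{1}{N + 2} = \frac{1}{2 + N}$)
$b{\left(x,P \right)} = P + 2 x$ ($b{\left(x,P \right)} = \left(P + x\right) + x = P + 2 x$)
$s{\left(d \right)} = 2 d \left(-2 + d\right)$ ($s{\left(d \right)} = \left(-2 + d\right) 2 d = 2 d \left(-2 + d\right)$)
$s^{3}{\left(b{\left(- 2 r{\left(2 \right)},1 \right)} \right)} = \left(2 \left(1 + 2 \left(- \frac{2}{2 + 2}\right)\right) \left(-2 + \left(1 + 2 \left(- \frac{2}{2 + 2}\right)\right)\right)\right)^{3} = \left(2 \left(1 + 2 \left(- \frac{2}{4}\right)\right) \left(-2 + \left(1 + 2 \left(- \frac{2}{4}\right)\right)\right)\right)^{3} = \left(2 \left(1 + 2 \left(\left(-2\right) \frac{1}{4}\right)\right) \left(-2 + \left(1 + 2 \left(\left(-2\right) \frac{1}{4}\right)\right)\right)\right)^{3} = \left(2 \left(1 + 2 \left(- \frac{1}{2}\right)\right) \left(-2 + \left(1 + 2 \left(- \frac{1}{2}\right)\right)\right)\right)^{3} = \left(2 \left(1 - 1\right) \left(-2 + \left(1 - 1\right)\right)\right)^{3} = \left(2 \cdot 0 \left(-2 + 0\right)\right)^{3} = \left(2 \cdot 0 \left(-2\right)\right)^{3} = 0^{3} = 0$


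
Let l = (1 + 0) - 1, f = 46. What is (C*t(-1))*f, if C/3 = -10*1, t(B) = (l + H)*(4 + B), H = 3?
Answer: -12420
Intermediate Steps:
l = 0 (l = 1 - 1 = 0)
t(B) = 12 + 3*B (t(B) = (0 + 3)*(4 + B) = 3*(4 + B) = 12 + 3*B)
C = -30 (C = 3*(-10*1) = 3*(-10) = -30)
(C*t(-1))*f = -30*(12 + 3*(-1))*46 = -30*(12 - 3)*46 = -30*9*46 = -270*46 = -12420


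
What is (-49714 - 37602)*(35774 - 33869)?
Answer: -166336980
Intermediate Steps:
(-49714 - 37602)*(35774 - 33869) = -87316*1905 = -166336980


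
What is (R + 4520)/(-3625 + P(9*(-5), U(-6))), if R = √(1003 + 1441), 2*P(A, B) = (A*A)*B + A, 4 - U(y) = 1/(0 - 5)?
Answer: 904/121 + 2*√611/605 ≈ 7.5528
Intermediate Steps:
U(y) = 21/5 (U(y) = 4 - 1/(0 - 5) = 4 - 1/(-5) = 4 - 1*(-⅕) = 4 + ⅕ = 21/5)
P(A, B) = A/2 + B*A²/2 (P(A, B) = ((A*A)*B + A)/2 = (A²*B + A)/2 = (B*A² + A)/2 = (A + B*A²)/2 = A/2 + B*A²/2)
R = 2*√611 (R = √2444 = 2*√611 ≈ 49.437)
(R + 4520)/(-3625 + P(9*(-5), U(-6))) = (2*√611 + 4520)/(-3625 + (9*(-5))*(1 + (9*(-5))*(21/5))/2) = (4520 + 2*√611)/(-3625 + (½)*(-45)*(1 - 45*21/5)) = (4520 + 2*√611)/(-3625 + (½)*(-45)*(1 - 189)) = (4520 + 2*√611)/(-3625 + (½)*(-45)*(-188)) = (4520 + 2*√611)/(-3625 + 4230) = (4520 + 2*√611)/605 = (4520 + 2*√611)*(1/605) = 904/121 + 2*√611/605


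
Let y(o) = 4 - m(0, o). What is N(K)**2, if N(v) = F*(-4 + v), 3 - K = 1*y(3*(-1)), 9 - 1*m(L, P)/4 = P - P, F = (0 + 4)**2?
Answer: 246016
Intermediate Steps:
F = 16 (F = 4**2 = 16)
m(L, P) = 36 (m(L, P) = 36 - 4*(P - P) = 36 - 4*0 = 36 + 0 = 36)
y(o) = -32 (y(o) = 4 - 1*36 = 4 - 36 = -32)
K = 35 (K = 3 - (-32) = 3 - 1*(-32) = 3 + 32 = 35)
N(v) = -64 + 16*v (N(v) = 16*(-4 + v) = -64 + 16*v)
N(K)**2 = (-64 + 16*35)**2 = (-64 + 560)**2 = 496**2 = 246016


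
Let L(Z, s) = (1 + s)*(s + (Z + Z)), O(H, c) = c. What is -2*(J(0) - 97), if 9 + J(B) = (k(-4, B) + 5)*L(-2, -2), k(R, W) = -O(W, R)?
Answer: 104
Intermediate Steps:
L(Z, s) = (1 + s)*(s + 2*Z)
k(R, W) = -R
J(B) = 45 (J(B) = -9 + (-1*(-4) + 5)*(-2 + (-2)² + 2*(-2) + 2*(-2)*(-2)) = -9 + (4 + 5)*(-2 + 4 - 4 + 8) = -9 + 9*6 = -9 + 54 = 45)
-2*(J(0) - 97) = -2*(45 - 97) = -2*(-52) = 104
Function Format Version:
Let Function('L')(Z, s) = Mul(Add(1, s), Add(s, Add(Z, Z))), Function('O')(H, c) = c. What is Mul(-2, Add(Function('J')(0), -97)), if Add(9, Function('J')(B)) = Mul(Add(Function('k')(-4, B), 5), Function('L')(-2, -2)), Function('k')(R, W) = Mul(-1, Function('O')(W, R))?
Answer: 104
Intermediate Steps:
Function('L')(Z, s) = Mul(Add(1, s), Add(s, Mul(2, Z)))
Function('k')(R, W) = Mul(-1, R)
Function('J')(B) = 45 (Function('J')(B) = Add(-9, Mul(Add(Mul(-1, -4), 5), Add(-2, Pow(-2, 2), Mul(2, -2), Mul(2, -2, -2)))) = Add(-9, Mul(Add(4, 5), Add(-2, 4, -4, 8))) = Add(-9, Mul(9, 6)) = Add(-9, 54) = 45)
Mul(-2, Add(Function('J')(0), -97)) = Mul(-2, Add(45, -97)) = Mul(-2, -52) = 104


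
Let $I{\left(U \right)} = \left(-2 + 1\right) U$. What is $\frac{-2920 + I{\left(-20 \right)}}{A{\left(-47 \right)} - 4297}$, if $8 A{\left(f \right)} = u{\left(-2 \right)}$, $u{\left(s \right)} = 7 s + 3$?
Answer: $\frac{23200}{34387} \approx 0.67467$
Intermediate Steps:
$u{\left(s \right)} = 3 + 7 s$
$I{\left(U \right)} = - U$
$A{\left(f \right)} = - \frac{11}{8}$ ($A{\left(f \right)} = \frac{3 + 7 \left(-2\right)}{8} = \frac{3 - 14}{8} = \frac{1}{8} \left(-11\right) = - \frac{11}{8}$)
$\frac{-2920 + I{\left(-20 \right)}}{A{\left(-47 \right)} - 4297} = \frac{-2920 - -20}{- \frac{11}{8} - 4297} = \frac{-2920 + 20}{- \frac{34387}{8}} = \left(-2900\right) \left(- \frac{8}{34387}\right) = \frac{23200}{34387}$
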